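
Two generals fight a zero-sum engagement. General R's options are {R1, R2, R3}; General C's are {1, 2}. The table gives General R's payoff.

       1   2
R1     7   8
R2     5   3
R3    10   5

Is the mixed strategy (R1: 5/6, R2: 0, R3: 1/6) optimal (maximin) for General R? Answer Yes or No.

Against 1 this mix gives (5/6)·7 + (1/6)·10 = 15/2.
Against 2 this mix gives (5/6)·8 + (1/6)·5 = 15/2.
All of General C's active replies (1, 2) yield 15/2, and no column does worse for General R. The mix makes General C indifferent and guarantees 15/2, so it is optimal.

Yes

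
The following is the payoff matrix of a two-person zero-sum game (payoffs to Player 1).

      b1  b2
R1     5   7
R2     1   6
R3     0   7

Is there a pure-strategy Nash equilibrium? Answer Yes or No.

Yes

Row minima: R1 → 5, R2 → 1, R3 → 0; maximin = 5.
Column maxima: b1 → 5, b2 → 7; minimax = 5.
maximin = minimax = 5, so a saddle point exists.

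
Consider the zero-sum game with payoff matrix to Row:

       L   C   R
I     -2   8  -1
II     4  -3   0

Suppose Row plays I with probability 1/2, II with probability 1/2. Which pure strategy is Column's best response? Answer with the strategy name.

If Column plays L, Row's expected payoff is (1/2)·(-2) + (1/2)·4 = 1.
If Column plays C, Row's expected payoff is (1/2)·8 + (1/2)·(-3) = 5/2.
If Column plays R, Row's expected payoff is (1/2)·(-1) + (1/2)·0 = -1/2.
Column minimizes Row's payoff; the smallest is -1/2, so the best response is R.

R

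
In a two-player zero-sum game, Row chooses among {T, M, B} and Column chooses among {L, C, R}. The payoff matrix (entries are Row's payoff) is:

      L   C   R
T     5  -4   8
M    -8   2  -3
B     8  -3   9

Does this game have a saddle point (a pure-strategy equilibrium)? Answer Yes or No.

No

Row minima: T → -4, M → -8, B → -3; maximin = -3.
Column maxima: L → 8, C → 2, R → 9; minimax = 2.
-3 ≠ 2, so no pure-strategy equilibrium exists.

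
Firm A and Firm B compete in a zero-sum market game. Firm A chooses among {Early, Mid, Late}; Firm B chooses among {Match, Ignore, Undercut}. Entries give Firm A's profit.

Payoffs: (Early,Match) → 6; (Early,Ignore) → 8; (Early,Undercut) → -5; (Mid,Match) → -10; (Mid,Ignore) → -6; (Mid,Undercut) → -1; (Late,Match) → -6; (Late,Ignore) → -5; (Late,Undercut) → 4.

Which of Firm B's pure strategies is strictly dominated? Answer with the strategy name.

Match holds Firm A's payoff strictly below Ignore in every row: 6 < 8, -10 < -6, -6 < -5.
So Ignore is strictly dominated for Firm B.

Ignore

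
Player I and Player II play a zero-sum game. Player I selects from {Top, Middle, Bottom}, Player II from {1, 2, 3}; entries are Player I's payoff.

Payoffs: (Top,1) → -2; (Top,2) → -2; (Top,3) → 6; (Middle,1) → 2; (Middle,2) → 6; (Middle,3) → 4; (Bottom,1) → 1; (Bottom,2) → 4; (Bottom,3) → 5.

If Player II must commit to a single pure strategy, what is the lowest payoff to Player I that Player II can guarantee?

Column maxima: 1 → 2, 2 → 6, 3 → 6.
The smallest of these is 2.

2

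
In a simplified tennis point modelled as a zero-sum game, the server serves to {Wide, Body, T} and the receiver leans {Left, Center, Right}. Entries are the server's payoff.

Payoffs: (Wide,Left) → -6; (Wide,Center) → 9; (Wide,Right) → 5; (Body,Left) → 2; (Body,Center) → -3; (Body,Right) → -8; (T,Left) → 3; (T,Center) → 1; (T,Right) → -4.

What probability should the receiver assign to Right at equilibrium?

1/2

Row minima: Wide → -6, Body → -8, T → -4; maximin = -4.
Column maxima: Left → 3, Center → 9, Right → 5; minimax = 3.
-4 ≠ 3, so there is no saddle point; optimal play is mixed.
Body is strictly dominated by T, so the server never plays it.
Center is strictly dominated by Right (it gives the server strictly more in every row), so the receiver never plays it.
On the remaining 2×2 (Wide, T vs Left, Right):
Let the server play Wide with probability p. Expected payoff against Left: (-6)p + 3(1−p) = −9p + 3; against Right: 5p + (-4)(1−p) = 9p − 4.
Setting these equal: −9p + 3 = 9p − 4 ⇒ −18p = -7 ⇒ p = 7/18, and the value is (-9)·(7/18) + 3 = -1/2.
For the receiver: with q = P(Left), equating Wide's and T's payoffs gives −11q + 5 = 7q − 4 ⇒ q = 1/2.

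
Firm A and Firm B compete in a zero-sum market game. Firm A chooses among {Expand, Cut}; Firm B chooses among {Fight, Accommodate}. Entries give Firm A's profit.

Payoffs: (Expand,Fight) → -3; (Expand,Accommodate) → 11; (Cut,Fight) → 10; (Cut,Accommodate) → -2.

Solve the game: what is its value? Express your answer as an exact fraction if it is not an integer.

Row minima: Expand → -3, Cut → -2; maximin = -2.
Column maxima: Fight → 10, Accommodate → 11; minimax = 10.
-2 ≠ 10, so there is no saddle point; optimal play is mixed.
Let Firm A play Expand with probability p. Expected payoff against Fight: (-3)p + 10(1−p) = −13p + 10; against Accommodate: 11p + (-2)(1−p) = 13p − 2.
Setting these equal: −13p + 10 = 13p − 2 ⇒ −26p = -12 ⇒ p = 6/13, and the value is (-13)·(6/13) + 10 = 4.
For Firm B: with q = P(Fight), equating Expand's and Cut's payoffs gives −14q + 11 = 12q − 2 ⇒ q = 1/2.

4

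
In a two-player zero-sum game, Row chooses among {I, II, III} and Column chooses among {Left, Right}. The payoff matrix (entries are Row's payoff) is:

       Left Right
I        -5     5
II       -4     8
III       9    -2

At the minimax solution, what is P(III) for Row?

Row minima: I → -5, II → -4, III → -2; maximin = -2.
Column maxima: Left → 9, Right → 8; minimax = 8.
-2 ≠ 8, so there is no saddle point; optimal play is mixed.
I is strictly dominated by II, so Row never plays it.
On the remaining 2×2 (II, III vs Left, Right):
Let Row play II with probability p. Expected payoff against Left: (-4)p + 9(1−p) = −13p + 9; against Right: 8p + (-2)(1−p) = 10p − 2.
Setting these equal: −13p + 9 = 10p − 2 ⇒ −23p = -11 ⇒ p = 11/23, and the value is (-13)·(11/23) + 9 = 64/23.
For Column: with q = P(Left), equating II's and III's payoffs gives −12q + 8 = 11q − 2 ⇒ q = 10/23.

12/23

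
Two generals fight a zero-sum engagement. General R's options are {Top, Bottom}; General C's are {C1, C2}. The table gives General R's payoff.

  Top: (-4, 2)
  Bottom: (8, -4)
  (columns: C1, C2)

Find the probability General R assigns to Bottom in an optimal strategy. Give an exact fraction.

1/3

Row minima: Top → -4, Bottom → -4; maximin = -4.
Column maxima: C1 → 8, C2 → 2; minimax = 2.
-4 ≠ 2, so there is no saddle point; optimal play is mixed.
Let General R play Top with probability p. Expected payoff against C1: (-4)p + 8(1−p) = −12p + 8; against C2: 2p + (-4)(1−p) = 6p − 4.
Setting these equal: −12p + 8 = 6p − 4 ⇒ −18p = -12 ⇒ p = 2/3, and the value is (-12)·(2/3) + 8 = 0.
For General C: with q = P(C1), equating Top's and Bottom's payoffs gives −6q + 2 = 12q − 4 ⇒ q = 1/3.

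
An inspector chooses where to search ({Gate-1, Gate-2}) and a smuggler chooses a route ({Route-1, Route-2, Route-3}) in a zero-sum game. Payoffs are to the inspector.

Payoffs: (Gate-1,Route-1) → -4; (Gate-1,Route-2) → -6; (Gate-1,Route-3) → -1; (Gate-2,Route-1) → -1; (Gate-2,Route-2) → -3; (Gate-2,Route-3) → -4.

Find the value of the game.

-7/2

Row minima: Gate-1 → -6, Gate-2 → -4; maximin = -4.
Column maxima: Route-1 → -1, Route-2 → -3, Route-3 → -1; minimax = -3.
-4 ≠ -3, so there is no saddle point; optimal play is mixed.
Route-1 is strictly dominated by Route-2 (it gives the inspector strictly more in every row), so the smuggler never plays it.
On the remaining 2×2 (Gate-1, Gate-2 vs Route-2, Route-3):
Let the inspector play Gate-1 with probability p. Expected payoff against Route-2: (-6)p + (-3)(1−p) = −3p − 3; against Route-3: (-1)p + (-4)(1−p) = 3p − 4.
Setting these equal: −3p − 3 = 3p − 4 ⇒ −6p = -1 ⇒ p = 1/6, and the value is (-3)·(1/6) − 3 = -7/2.
For the smuggler: with q = P(Route-2), equating Gate-1's and Gate-2's payoffs gives −5q − 1 = q − 4 ⇒ q = 1/2.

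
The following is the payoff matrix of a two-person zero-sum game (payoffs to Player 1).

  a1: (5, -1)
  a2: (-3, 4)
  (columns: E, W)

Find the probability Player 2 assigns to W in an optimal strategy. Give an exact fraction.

8/13

Row minima: a1 → -1, a2 → -3; maximin = -1.
Column maxima: E → 5, W → 4; minimax = 4.
-1 ≠ 4, so there is no saddle point; optimal play is mixed.
Let Player 1 play a1 with probability p. Expected payoff against E: 5p + (-3)(1−p) = 8p − 3; against W: (-1)p + 4(1−p) = −5p + 4.
Setting these equal: 8p − 3 = −5p + 4 ⇒ 13p = 7 ⇒ p = 7/13, and the value is (8)·(7/13) − 3 = 17/13.
For Player 2: with q = P(E), equating a1's and a2's payoffs gives 6q − 1 = −7q + 4 ⇒ q = 5/13.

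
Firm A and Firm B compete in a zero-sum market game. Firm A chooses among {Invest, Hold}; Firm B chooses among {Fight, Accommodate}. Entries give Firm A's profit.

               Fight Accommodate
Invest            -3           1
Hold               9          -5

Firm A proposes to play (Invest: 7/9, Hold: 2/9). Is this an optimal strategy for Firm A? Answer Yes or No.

Against Fight this mix gives (7/9)·(-3) + (2/9)·9 = -1/3.
Against Accommodate this mix gives (7/9)·1 + (2/9)·(-5) = -1/3.
All of Firm B's active replies (Fight, Accommodate) yield -1/3, and no column does worse for Firm A. The mix makes Firm B indifferent and guarantees -1/3, so it is optimal.

Yes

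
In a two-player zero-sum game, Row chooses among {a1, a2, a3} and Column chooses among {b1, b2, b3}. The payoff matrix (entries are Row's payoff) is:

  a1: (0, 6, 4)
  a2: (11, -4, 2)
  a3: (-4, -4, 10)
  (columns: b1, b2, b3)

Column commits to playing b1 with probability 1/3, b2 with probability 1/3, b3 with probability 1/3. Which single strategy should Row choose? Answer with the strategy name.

a1

Expected payoff of a1: (1/3)·0 + (1/3)·6 + (1/3)·4 = 10/3.
Expected payoff of a2: (1/3)·11 + (1/3)·(-4) + (1/3)·2 = 3.
Expected payoff of a3: (1/3)·(-4) + (1/3)·(-4) + (1/3)·10 = 2/3.
The largest is 10/3, so Row's best response is a1.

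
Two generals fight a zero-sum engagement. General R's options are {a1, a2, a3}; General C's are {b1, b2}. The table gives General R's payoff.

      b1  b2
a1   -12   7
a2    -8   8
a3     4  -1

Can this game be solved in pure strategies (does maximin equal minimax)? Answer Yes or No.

Row minima: a1 → -12, a2 → -8, a3 → -1; maximin = -1.
Column maxima: b1 → 4, b2 → 8; minimax = 4.
-1 ≠ 4, so no pure-strategy equilibrium exists.

No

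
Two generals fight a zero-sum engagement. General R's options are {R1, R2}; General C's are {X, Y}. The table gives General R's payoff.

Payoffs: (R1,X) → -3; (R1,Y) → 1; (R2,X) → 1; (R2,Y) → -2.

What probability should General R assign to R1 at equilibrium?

Row minima: R1 → -3, R2 → -2; maximin = -2.
Column maxima: X → 1, Y → 1; minimax = 1.
-2 ≠ 1, so there is no saddle point; optimal play is mixed.
Let General R play R1 with probability p. Expected payoff against X: (-3)p + 1(1−p) = −4p + 1; against Y: 1p + (-2)(1−p) = 3p − 2.
Setting these equal: −4p + 1 = 3p − 2 ⇒ −7p = -3 ⇒ p = 3/7, and the value is (-4)·(3/7) + 1 = -5/7.
For General C: with q = P(X), equating R1's and R2's payoffs gives −4q + 1 = 3q − 2 ⇒ q = 3/7.

3/7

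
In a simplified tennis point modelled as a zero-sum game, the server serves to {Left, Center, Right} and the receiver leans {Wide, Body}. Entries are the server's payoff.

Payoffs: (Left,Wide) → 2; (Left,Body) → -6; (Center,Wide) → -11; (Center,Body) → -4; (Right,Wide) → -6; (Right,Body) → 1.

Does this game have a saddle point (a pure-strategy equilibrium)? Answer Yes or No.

No

Row minima: Left → -6, Center → -11, Right → -6; maximin = -6.
Column maxima: Wide → 2, Body → 1; minimax = 1.
-6 ≠ 1, so no pure-strategy equilibrium exists.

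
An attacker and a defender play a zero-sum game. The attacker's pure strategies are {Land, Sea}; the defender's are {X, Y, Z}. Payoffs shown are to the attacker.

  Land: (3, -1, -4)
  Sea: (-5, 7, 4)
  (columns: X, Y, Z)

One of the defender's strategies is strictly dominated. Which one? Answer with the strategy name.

Z holds the attacker's payoff strictly below Y in every row: -4 < -1, 4 < 7.
So Y is strictly dominated for the defender.

Y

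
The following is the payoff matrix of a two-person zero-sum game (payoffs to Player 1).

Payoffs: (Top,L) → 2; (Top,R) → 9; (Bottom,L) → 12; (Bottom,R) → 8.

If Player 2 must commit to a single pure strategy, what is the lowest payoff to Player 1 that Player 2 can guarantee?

Column maxima: L → 12, R → 9.
The smallest of these is 9.

9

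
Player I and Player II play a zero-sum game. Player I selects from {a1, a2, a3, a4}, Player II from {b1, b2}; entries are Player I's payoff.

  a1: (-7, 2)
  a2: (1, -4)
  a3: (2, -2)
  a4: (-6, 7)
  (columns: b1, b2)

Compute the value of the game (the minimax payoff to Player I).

Row minima: a1 → -7, a2 → -4, a3 → -2, a4 → -6; maximin = -2.
Column maxima: b1 → 2, b2 → 7; minimax = 2.
-2 ≠ 2, so there is no saddle point; optimal play is mixed.
a1 is strictly dominated by a4, so Player I never plays it.
a2 is strictly dominated by a3, so Player I never plays it.
On the remaining 2×2 (a3, a4 vs b1, b2):
Let Player I play a3 with probability p. Expected payoff against b1: 2p + (-6)(1−p) = 8p − 6; against b2: (-2)p + 7(1−p) = −9p + 7.
Setting these equal: 8p − 6 = −9p + 7 ⇒ 17p = 13 ⇒ p = 13/17, and the value is (8)·(13/17) − 6 = 2/17.
For Player II: with q = P(b1), equating a3's and a4's payoffs gives 4q − 2 = −13q + 7 ⇒ q = 9/17.

2/17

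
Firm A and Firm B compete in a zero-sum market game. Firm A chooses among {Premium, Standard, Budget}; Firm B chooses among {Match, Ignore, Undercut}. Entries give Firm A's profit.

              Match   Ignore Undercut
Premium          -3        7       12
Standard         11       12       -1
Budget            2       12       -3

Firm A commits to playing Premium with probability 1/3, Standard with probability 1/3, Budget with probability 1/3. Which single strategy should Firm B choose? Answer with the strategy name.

If Firm B plays Match, Firm A's expected payoff is (1/3)·(-3) + (1/3)·11 + (1/3)·2 = 10/3.
If Firm B plays Ignore, Firm A's expected payoff is (1/3)·7 + (1/3)·12 + (1/3)·12 = 31/3.
If Firm B plays Undercut, Firm A's expected payoff is (1/3)·12 + (1/3)·(-1) + (1/3)·(-3) = 8/3.
Firm B minimizes Firm A's payoff; the smallest is 8/3, so the best response is Undercut.

Undercut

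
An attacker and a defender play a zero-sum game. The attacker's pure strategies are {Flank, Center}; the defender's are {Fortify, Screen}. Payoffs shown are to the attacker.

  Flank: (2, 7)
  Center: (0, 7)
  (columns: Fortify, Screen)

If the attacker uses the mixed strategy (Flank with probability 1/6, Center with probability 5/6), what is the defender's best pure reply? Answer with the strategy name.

Fortify

If the defender plays Fortify, the attacker's expected payoff is (1/6)·2 + (5/6)·0 = 1/3.
If the defender plays Screen, the attacker's expected payoff is (1/6)·7 + (5/6)·7 = 7.
The defender minimizes the attacker's payoff; the smallest is 1/3, so the best response is Fortify.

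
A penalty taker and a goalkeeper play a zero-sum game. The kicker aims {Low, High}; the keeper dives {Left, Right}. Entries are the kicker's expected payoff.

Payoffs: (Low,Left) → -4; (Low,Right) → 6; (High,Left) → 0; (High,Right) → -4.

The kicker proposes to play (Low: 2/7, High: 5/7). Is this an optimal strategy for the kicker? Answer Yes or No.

Against Left this mix gives (2/7)·(-4) + (5/7)·0 = -8/7.
Against Right this mix gives (2/7)·6 + (5/7)·(-4) = -8/7.
All of the keeper's active replies (Left, Right) yield -8/7, and no column does worse for the kicker. The mix makes the keeper indifferent and guarantees -8/7, so it is optimal.

Yes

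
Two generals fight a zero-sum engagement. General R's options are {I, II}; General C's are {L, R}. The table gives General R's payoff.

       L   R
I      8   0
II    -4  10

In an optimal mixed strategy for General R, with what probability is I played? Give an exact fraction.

7/11

Row minima: I → 0, II → -4; maximin = 0.
Column maxima: L → 8, R → 10; minimax = 8.
0 ≠ 8, so there is no saddle point; optimal play is mixed.
Let General R play I with probability p. Expected payoff against L: 8p + (-4)(1−p) = 12p − 4; against R: 0p + 10(1−p) = −10p + 10.
Setting these equal: 12p − 4 = −10p + 10 ⇒ 22p = 14 ⇒ p = 7/11, and the value is (12)·(7/11) − 4 = 40/11.
For General C: with q = P(L), equating I's and II's payoffs gives 8q = −14q + 10 ⇒ q = 5/11.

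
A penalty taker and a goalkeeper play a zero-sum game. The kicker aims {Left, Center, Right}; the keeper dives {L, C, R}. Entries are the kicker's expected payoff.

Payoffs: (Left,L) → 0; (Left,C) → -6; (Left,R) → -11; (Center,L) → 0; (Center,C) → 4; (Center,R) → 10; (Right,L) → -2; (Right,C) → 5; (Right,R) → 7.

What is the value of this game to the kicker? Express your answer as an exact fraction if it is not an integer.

Row minima: Left → -11, Center → 0, Right → -2; maximin = 0.
Column maxima: L → 0, C → 5, R → 10; minimax = 0.
Since maximin = minimax = 0, there is a saddle point and the value is 0.

0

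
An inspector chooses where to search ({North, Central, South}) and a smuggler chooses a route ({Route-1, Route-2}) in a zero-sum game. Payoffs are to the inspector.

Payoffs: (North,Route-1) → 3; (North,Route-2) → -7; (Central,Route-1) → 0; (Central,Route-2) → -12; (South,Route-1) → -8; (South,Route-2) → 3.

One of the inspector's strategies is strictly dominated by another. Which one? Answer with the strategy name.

North gives a strictly higher payoff than Central against every column: 3 > 0, -7 > -12.
So Central is strictly dominated and the inspector never plays it.

Central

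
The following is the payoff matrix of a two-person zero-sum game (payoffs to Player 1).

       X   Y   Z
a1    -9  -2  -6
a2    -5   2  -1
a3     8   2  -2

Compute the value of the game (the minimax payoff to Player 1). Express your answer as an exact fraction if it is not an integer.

-9/7

Row minima: a1 → -9, a2 → -5, a3 → -2; maximin = -2.
Column maxima: X → 8, Y → 2, Z → -1; minimax = -1.
-2 ≠ -1, so there is no saddle point; optimal play is mixed.
a1 is strictly dominated by a2, so Player 1 never plays it.
Y is strictly dominated by Z (it gives Player 1 strictly more in every row), so Player 2 never plays it.
On the remaining 2×2 (a2, a3 vs X, Z):
Let Player 1 play a2 with probability p. Expected payoff against X: (-5)p + 8(1−p) = −13p + 8; against Z: (-1)p + (-2)(1−p) = p − 2.
Setting these equal: −13p + 8 = p − 2 ⇒ −14p = -10 ⇒ p = 5/7, and the value is (-13)·(5/7) + 8 = -9/7.
For Player 2: with q = P(X), equating a2's and a3's payoffs gives −4q − 1 = 10q − 2 ⇒ q = 1/14.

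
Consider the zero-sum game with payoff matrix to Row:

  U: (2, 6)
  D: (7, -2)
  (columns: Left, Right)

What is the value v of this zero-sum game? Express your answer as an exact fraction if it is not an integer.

46/13

Row minima: U → 2, D → -2; maximin = 2.
Column maxima: Left → 7, Right → 6; minimax = 6.
2 ≠ 6, so there is no saddle point; optimal play is mixed.
Let Row play U with probability p. Expected payoff against Left: 2p + 7(1−p) = −5p + 7; against Right: 6p + (-2)(1−p) = 8p − 2.
Setting these equal: −5p + 7 = 8p − 2 ⇒ −13p = -9 ⇒ p = 9/13, and the value is (-5)·(9/13) + 7 = 46/13.
For Column: with q = P(Left), equating U's and D's payoffs gives −4q + 6 = 9q − 2 ⇒ q = 8/13.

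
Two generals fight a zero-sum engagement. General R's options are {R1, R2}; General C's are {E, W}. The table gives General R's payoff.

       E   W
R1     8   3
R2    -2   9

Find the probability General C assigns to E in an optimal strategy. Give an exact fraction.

3/8

Row minima: R1 → 3, R2 → -2; maximin = 3.
Column maxima: E → 8, W → 9; minimax = 8.
3 ≠ 8, so there is no saddle point; optimal play is mixed.
Let General R play R1 with probability p. Expected payoff against E: 8p + (-2)(1−p) = 10p − 2; against W: 3p + 9(1−p) = −6p + 9.
Setting these equal: 10p − 2 = −6p + 9 ⇒ 16p = 11 ⇒ p = 11/16, and the value is (10)·(11/16) − 2 = 39/8.
For General C: with q = P(E), equating R1's and R2's payoffs gives 5q + 3 = −11q + 9 ⇒ q = 3/8.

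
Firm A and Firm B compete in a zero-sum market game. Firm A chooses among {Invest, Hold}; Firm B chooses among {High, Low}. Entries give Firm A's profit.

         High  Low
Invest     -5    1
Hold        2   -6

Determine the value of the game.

Row minima: Invest → -5, Hold → -6; maximin = -5.
Column maxima: High → 2, Low → 1; minimax = 1.
-5 ≠ 1, so there is no saddle point; optimal play is mixed.
Let Firm A play Invest with probability p. Expected payoff against High: (-5)p + 2(1−p) = −7p + 2; against Low: 1p + (-6)(1−p) = 7p − 6.
Setting these equal: −7p + 2 = 7p − 6 ⇒ −14p = -8 ⇒ p = 4/7, and the value is (-7)·(4/7) + 2 = -2.
For Firm B: with q = P(High), equating Invest's and Hold's payoffs gives −6q + 1 = 8q − 6 ⇒ q = 1/2.

-2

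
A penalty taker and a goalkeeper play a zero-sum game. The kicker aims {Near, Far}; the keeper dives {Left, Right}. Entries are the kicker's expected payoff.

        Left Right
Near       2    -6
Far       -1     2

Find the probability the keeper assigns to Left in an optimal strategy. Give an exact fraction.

Row minima: Near → -6, Far → -1; maximin = -1.
Column maxima: Left → 2, Right → 2; minimax = 2.
-1 ≠ 2, so there is no saddle point; optimal play is mixed.
Let the kicker play Near with probability p. Expected payoff against Left: 2p + (-1)(1−p) = 3p − 1; against Right: (-6)p + 2(1−p) = −8p + 2.
Setting these equal: 3p − 1 = −8p + 2 ⇒ 11p = 3 ⇒ p = 3/11, and the value is (3)·(3/11) − 1 = -2/11.
For the keeper: with q = P(Left), equating Near's and Far's payoffs gives 8q − 6 = −3q + 2 ⇒ q = 8/11.

8/11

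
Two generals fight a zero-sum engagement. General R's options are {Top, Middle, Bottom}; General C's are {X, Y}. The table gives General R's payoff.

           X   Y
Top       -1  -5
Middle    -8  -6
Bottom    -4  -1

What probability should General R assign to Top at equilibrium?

Row minima: Top → -5, Middle → -8, Bottom → -4; maximin = -4.
Column maxima: X → -1, Y → -1; minimax = -1.
-4 ≠ -1, so there is no saddle point; optimal play is mixed.
Middle is strictly dominated by Top, so General R never plays it.
On the remaining 2×2 (Top, Bottom vs X, Y):
Let General R play Top with probability p. Expected payoff against X: (-1)p + (-4)(1−p) = 3p − 4; against Y: (-5)p + (-1)(1−p) = −4p − 1.
Setting these equal: 3p − 4 = −4p − 1 ⇒ 7p = 3 ⇒ p = 3/7, and the value is (3)·(3/7) − 4 = -19/7.
For General C: with q = P(X), equating Top's and Bottom's payoffs gives 4q − 5 = −3q − 1 ⇒ q = 4/7.

3/7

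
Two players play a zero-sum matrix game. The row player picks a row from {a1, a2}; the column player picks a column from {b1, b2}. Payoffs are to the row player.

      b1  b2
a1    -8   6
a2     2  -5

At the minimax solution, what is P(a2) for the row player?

Row minima: a1 → -8, a2 → -5; maximin = -5.
Column maxima: b1 → 2, b2 → 6; minimax = 2.
-5 ≠ 2, so there is no saddle point; optimal play is mixed.
Let the row player play a1 with probability p. Expected payoff against b1: (-8)p + 2(1−p) = −10p + 2; against b2: 6p + (-5)(1−p) = 11p − 5.
Setting these equal: −10p + 2 = 11p − 5 ⇒ −21p = -7 ⇒ p = 1/3, and the value is (-10)·(1/3) + 2 = -4/3.
For the column player: with q = P(b1), equating a1's and a2's payoffs gives −14q + 6 = 7q − 5 ⇒ q = 11/21.

2/3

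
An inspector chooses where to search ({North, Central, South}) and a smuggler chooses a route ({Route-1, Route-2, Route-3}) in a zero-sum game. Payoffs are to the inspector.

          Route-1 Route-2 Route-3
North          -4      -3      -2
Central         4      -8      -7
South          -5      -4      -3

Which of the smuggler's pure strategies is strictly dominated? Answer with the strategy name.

Route-3

Route-2 holds the inspector's payoff strictly below Route-3 in every row: -3 < -2, -8 < -7, -4 < -3.
So Route-3 is strictly dominated for the smuggler.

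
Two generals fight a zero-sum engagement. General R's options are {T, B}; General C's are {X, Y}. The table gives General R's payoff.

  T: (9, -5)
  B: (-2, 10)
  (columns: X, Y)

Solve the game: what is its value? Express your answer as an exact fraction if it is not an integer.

Row minima: T → -5, B → -2; maximin = -2.
Column maxima: X → 9, Y → 10; minimax = 9.
-2 ≠ 9, so there is no saddle point; optimal play is mixed.
Let General R play T with probability p. Expected payoff against X: 9p + (-2)(1−p) = 11p − 2; against Y: (-5)p + 10(1−p) = −15p + 10.
Setting these equal: 11p − 2 = −15p + 10 ⇒ 26p = 12 ⇒ p = 6/13, and the value is (11)·(6/13) − 2 = 40/13.
For General C: with q = P(X), equating T's and B's payoffs gives 14q − 5 = −12q + 10 ⇒ q = 15/26.

40/13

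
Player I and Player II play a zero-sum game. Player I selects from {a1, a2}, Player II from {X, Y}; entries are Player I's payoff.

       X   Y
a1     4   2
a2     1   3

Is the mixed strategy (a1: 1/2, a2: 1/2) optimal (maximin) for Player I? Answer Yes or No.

Yes

Against X this mix gives (1/2)·4 + (1/2)·1 = 5/2.
Against Y this mix gives (1/2)·2 + (1/2)·3 = 5/2.
All of Player II's active replies (X, Y) yield 5/2, and no column does worse for Player I. The mix makes Player II indifferent and guarantees 5/2, so it is optimal.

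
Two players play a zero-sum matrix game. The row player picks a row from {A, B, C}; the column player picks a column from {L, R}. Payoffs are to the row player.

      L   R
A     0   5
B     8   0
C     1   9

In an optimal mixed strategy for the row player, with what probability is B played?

1/2

Row minima: A → 0, B → 0, C → 1; maximin = 1.
Column maxima: L → 8, R → 9; minimax = 8.
1 ≠ 8, so there is no saddle point; optimal play is mixed.
A is strictly dominated by C, so the row player never plays it.
On the remaining 2×2 (B, C vs L, R):
Let the row player play B with probability p. Expected payoff against L: 8p + 1(1−p) = 7p + 1; against R: 0p + 9(1−p) = −9p + 9.
Setting these equal: 7p + 1 = −9p + 9 ⇒ 16p = 8 ⇒ p = 1/2, and the value is (7)·(1/2) + 1 = 9/2.
For the column player: with q = P(L), equating B's and C's payoffs gives 8q = −8q + 9 ⇒ q = 9/16.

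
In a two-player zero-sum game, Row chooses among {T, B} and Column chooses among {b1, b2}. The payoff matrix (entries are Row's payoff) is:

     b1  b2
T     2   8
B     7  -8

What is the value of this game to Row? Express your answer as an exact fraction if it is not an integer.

24/7

Row minima: T → 2, B → -8; maximin = 2.
Column maxima: b1 → 7, b2 → 8; minimax = 7.
2 ≠ 7, so there is no saddle point; optimal play is mixed.
Let Row play T with probability p. Expected payoff against b1: 2p + 7(1−p) = −5p + 7; against b2: 8p + (-8)(1−p) = 16p − 8.
Setting these equal: −5p + 7 = 16p − 8 ⇒ −21p = -15 ⇒ p = 5/7, and the value is (-5)·(5/7) + 7 = 24/7.
For Column: with q = P(b1), equating T's and B's payoffs gives −6q + 8 = 15q − 8 ⇒ q = 16/21.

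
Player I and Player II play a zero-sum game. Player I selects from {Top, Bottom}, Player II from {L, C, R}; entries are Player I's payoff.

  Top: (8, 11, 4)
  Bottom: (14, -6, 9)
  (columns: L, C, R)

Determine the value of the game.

Row minima: Top → 4, Bottom → -6; maximin = 4.
Column maxima: L → 14, C → 11, R → 9; minimax = 9.
4 ≠ 9, so there is no saddle point; optimal play is mixed.
L is strictly dominated by R (it gives Player I strictly more in every row), so Player II never plays it.
On the remaining 2×2 (Top, Bottom vs C, R):
Let Player I play Top with probability p. Expected payoff against C: 11p + (-6)(1−p) = 17p − 6; against R: 4p + 9(1−p) = −5p + 9.
Setting these equal: 17p − 6 = −5p + 9 ⇒ 22p = 15 ⇒ p = 15/22, and the value is (17)·(15/22) − 6 = 123/22.
For Player II: with q = P(C), equating Top's and Bottom's payoffs gives 7q + 4 = −15q + 9 ⇒ q = 5/22.

123/22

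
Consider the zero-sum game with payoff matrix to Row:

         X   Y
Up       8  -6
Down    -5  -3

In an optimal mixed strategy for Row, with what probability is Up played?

Row minima: Up → -6, Down → -5; maximin = -5.
Column maxima: X → 8, Y → -3; minimax = -3.
-5 ≠ -3, so there is no saddle point; optimal play is mixed.
Let Row play Up with probability p. Expected payoff against X: 8p + (-5)(1−p) = 13p − 5; against Y: (-6)p + (-3)(1−p) = −3p − 3.
Setting these equal: 13p − 5 = −3p − 3 ⇒ 16p = 2 ⇒ p = 1/8, and the value is (13)·(1/8) − 5 = -27/8.
For Column: with q = P(X), equating Up's and Down's payoffs gives 14q − 6 = −2q − 3 ⇒ q = 3/16.

1/8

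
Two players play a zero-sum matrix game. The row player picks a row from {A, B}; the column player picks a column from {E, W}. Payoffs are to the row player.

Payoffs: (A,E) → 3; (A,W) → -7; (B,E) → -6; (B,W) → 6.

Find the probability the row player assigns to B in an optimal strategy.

Row minima: A → -7, B → -6; maximin = -6.
Column maxima: E → 3, W → 6; minimax = 3.
-6 ≠ 3, so there is no saddle point; optimal play is mixed.
Let the row player play A with probability p. Expected payoff against E: 3p + (-6)(1−p) = 9p − 6; against W: (-7)p + 6(1−p) = −13p + 6.
Setting these equal: 9p − 6 = −13p + 6 ⇒ 22p = 12 ⇒ p = 6/11, and the value is (9)·(6/11) − 6 = -12/11.
For the column player: with q = P(E), equating A's and B's payoffs gives 10q − 7 = −12q + 6 ⇒ q = 13/22.

5/11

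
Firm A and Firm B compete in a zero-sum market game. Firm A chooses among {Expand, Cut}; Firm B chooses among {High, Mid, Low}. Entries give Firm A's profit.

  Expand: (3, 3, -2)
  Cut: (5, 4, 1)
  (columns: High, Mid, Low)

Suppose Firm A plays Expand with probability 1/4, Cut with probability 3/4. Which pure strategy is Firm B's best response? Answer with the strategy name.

Low

If Firm B plays High, Firm A's expected payoff is (1/4)·3 + (3/4)·5 = 9/2.
If Firm B plays Mid, Firm A's expected payoff is (1/4)·3 + (3/4)·4 = 15/4.
If Firm B plays Low, Firm A's expected payoff is (1/4)·(-2) + (3/4)·1 = 1/4.
Firm B minimizes Firm A's payoff; the smallest is 1/4, so the best response is Low.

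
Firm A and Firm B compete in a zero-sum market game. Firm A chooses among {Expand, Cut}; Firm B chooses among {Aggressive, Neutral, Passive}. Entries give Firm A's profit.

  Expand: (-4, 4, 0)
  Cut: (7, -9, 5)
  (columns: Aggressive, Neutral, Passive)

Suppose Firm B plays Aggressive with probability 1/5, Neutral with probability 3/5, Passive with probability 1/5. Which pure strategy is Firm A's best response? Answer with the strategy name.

Expected payoff of Expand: (1/5)·(-4) + (3/5)·4 + (1/5)·0 = 8/5.
Expected payoff of Cut: (1/5)·7 + (3/5)·(-9) + (1/5)·5 = -3.
The largest is 8/5, so Firm A's best response is Expand.

Expand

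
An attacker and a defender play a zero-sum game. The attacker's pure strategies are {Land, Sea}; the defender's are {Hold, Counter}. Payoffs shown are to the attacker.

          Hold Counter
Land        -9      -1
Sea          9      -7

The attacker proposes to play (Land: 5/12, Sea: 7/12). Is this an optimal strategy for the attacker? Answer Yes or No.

No

Against Hold this mix gives (5/12)·(-9) + (7/12)·9 = 3/2.
Against Counter this mix gives (5/12)·(-1) + (7/12)·(-7) = -9/2.
The defender will play Counter, holding the attacker to -9/2. Shifting weight toward the row that does better against Counter would raise this floor (the equalizing mix achieves -3 against both Counter and Hold), so the proposed strategy is not optimal.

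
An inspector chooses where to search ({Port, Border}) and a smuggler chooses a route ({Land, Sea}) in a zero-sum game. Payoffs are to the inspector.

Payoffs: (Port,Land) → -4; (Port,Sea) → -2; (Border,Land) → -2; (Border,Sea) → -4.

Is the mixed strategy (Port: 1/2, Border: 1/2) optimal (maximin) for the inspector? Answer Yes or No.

Yes

Against Land this mix gives (1/2)·(-4) + (1/2)·(-2) = -3.
Against Sea this mix gives (1/2)·(-2) + (1/2)·(-4) = -3.
All of the smuggler's active replies (Land, Sea) yield -3, and no column does worse for the inspector. The mix makes the smuggler indifferent and guarantees -3, so it is optimal.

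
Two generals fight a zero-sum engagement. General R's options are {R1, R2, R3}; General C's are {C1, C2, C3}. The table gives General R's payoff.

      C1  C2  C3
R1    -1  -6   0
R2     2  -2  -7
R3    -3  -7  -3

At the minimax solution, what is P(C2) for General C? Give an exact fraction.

Row minima: R1 → -6, R2 → -7, R3 → -7; maximin = -6.
Column maxima: C1 → 2, C2 → -2, C3 → 0; minimax = -2.
-6 ≠ -2, so there is no saddle point; optimal play is mixed.
R3 is strictly dominated by R1, so General R never plays it.
C1 is strictly dominated by C2 (it gives General R strictly more in every row), so General C never plays it.
On the remaining 2×2 (R1, R2 vs C2, C3):
Let General R play R1 with probability p. Expected payoff against C2: (-6)p + (-2)(1−p) = −4p − 2; against C3: 0p + (-7)(1−p) = 7p − 7.
Setting these equal: −4p − 2 = 7p − 7 ⇒ −11p = -5 ⇒ p = 5/11, and the value is (-4)·(5/11) − 2 = -42/11.
For General C: with q = P(C2), equating R1's and R2's payoffs gives −6q = 5q − 7 ⇒ q = 7/11.

7/11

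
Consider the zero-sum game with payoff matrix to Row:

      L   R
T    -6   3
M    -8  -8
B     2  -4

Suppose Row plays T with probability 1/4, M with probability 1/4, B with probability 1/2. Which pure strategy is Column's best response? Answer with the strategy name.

R

If Column plays L, Row's expected payoff is (1/4)·(-6) + (1/4)·(-8) + (1/2)·2 = -5/2.
If Column plays R, Row's expected payoff is (1/4)·3 + (1/4)·(-8) + (1/2)·(-4) = -13/4.
Column minimizes Row's payoff; the smallest is -13/4, so the best response is R.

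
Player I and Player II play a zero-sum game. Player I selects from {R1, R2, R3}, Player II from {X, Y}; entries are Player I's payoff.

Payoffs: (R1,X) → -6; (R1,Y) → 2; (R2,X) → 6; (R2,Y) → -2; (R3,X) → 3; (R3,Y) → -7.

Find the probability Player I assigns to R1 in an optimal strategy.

Row minima: R1 → -6, R2 → -2, R3 → -7; maximin = -2.
Column maxima: X → 6, Y → 2; minimax = 2.
-2 ≠ 2, so there is no saddle point; optimal play is mixed.
R3 is strictly dominated by R2, so Player I never plays it.
On the remaining 2×2 (R1, R2 vs X, Y):
Let Player I play R1 with probability p. Expected payoff against X: (-6)p + 6(1−p) = −12p + 6; against Y: 2p + (-2)(1−p) = 4p − 2.
Setting these equal: −12p + 6 = 4p − 2 ⇒ −16p = -8 ⇒ p = 1/2, and the value is (-12)·(1/2) + 6 = 0.
For Player II: with q = P(X), equating R1's and R2's payoffs gives −8q + 2 = 8q − 2 ⇒ q = 1/4.

1/2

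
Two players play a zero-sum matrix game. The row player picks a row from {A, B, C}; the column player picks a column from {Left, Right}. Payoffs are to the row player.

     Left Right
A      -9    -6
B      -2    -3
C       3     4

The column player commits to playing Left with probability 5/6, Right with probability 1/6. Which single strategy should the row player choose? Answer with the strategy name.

C

Expected payoff of A: (5/6)·(-9) + (1/6)·(-6) = -17/2.
Expected payoff of B: (5/6)·(-2) + (1/6)·(-3) = -13/6.
Expected payoff of C: (5/6)·3 + (1/6)·4 = 19/6.
The largest is 19/6, so the row player's best response is C.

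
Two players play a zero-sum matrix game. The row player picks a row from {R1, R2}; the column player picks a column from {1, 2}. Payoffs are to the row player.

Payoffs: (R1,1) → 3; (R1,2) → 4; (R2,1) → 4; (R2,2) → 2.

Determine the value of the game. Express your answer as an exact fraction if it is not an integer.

10/3

Row minima: R1 → 3, R2 → 2; maximin = 3.
Column maxima: 1 → 4, 2 → 4; minimax = 4.
3 ≠ 4, so there is no saddle point; optimal play is mixed.
Let the row player play R1 with probability p. Expected payoff against 1: 3p + 4(1−p) = −p + 4; against 2: 4p + 2(1−p) = 2p + 2.
Setting these equal: −p + 4 = 2p + 2 ⇒ −3p = -2 ⇒ p = 2/3, and the value is (-1)·(2/3) + 4 = 10/3.
For the column player: with q = P(1), equating R1's and R2's payoffs gives −q + 4 = 2q + 2 ⇒ q = 2/3.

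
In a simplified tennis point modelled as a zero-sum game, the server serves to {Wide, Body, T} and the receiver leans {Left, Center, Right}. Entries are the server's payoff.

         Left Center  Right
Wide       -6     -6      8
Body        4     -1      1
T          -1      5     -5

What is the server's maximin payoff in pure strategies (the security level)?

-1

Row minima: Wide → -6, Body → -1, T → -5.
The best of these is -1.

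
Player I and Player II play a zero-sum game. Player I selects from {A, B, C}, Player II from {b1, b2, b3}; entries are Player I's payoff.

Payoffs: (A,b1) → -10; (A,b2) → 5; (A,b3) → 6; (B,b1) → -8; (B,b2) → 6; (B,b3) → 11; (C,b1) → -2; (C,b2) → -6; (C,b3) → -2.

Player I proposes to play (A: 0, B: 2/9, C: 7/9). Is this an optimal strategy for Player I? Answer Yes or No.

Against b1 this mix gives (2/9)·(-8) + (7/9)·(-2) = -10/3.
Against b2 this mix gives (2/9)·6 + (7/9)·(-6) = -10/3.
Against b3 this mix gives (2/9)·11 + (7/9)·(-2) = 8/9.
All of Player II's active replies (b1, b2) yield -10/3, and no column does worse for Player I. The mix makes Player II indifferent and guarantees -10/3, so it is optimal.

Yes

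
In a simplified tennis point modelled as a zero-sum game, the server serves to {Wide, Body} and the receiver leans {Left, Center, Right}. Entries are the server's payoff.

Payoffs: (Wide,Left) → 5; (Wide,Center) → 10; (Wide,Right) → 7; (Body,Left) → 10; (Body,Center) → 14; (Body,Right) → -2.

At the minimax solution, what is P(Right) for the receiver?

Row minima: Wide → 5, Body → -2; maximin = 5.
Column maxima: Left → 10, Center → 14, Right → 7; minimax = 7.
5 ≠ 7, so there is no saddle point; optimal play is mixed.
Center is strictly dominated by Left (it gives the server strictly more in every row), so the receiver never plays it.
On the remaining 2×2 (Wide, Body vs Left, Right):
Let the server play Wide with probability p. Expected payoff against Left: 5p + 10(1−p) = −5p + 10; against Right: 7p + (-2)(1−p) = 9p − 2.
Setting these equal: −5p + 10 = 9p − 2 ⇒ −14p = -12 ⇒ p = 6/7, and the value is (-5)·(6/7) + 10 = 40/7.
For the receiver: with q = P(Left), equating Wide's and Body's payoffs gives −2q + 7 = 12q − 2 ⇒ q = 9/14.

5/14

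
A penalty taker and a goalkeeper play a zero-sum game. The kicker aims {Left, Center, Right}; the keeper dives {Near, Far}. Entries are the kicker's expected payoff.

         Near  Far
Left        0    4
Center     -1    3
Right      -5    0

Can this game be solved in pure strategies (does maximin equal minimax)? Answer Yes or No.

Row minima: Left → 0, Center → -1, Right → -5; maximin = 0.
Column maxima: Near → 0, Far → 4; minimax = 0.
maximin = minimax = 0, so a saddle point exists.

Yes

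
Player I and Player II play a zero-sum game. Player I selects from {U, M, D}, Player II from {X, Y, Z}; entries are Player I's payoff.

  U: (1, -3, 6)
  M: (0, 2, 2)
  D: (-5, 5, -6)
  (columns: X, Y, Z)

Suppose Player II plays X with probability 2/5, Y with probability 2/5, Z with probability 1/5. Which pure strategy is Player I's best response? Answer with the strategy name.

Expected payoff of U: (2/5)·1 + (2/5)·(-3) + (1/5)·6 = 2/5.
Expected payoff of M: (2/5)·0 + (2/5)·2 + (1/5)·2 = 6/5.
Expected payoff of D: (2/5)·(-5) + (2/5)·5 + (1/5)·(-6) = -6/5.
The largest is 6/5, so Player I's best response is M.

M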